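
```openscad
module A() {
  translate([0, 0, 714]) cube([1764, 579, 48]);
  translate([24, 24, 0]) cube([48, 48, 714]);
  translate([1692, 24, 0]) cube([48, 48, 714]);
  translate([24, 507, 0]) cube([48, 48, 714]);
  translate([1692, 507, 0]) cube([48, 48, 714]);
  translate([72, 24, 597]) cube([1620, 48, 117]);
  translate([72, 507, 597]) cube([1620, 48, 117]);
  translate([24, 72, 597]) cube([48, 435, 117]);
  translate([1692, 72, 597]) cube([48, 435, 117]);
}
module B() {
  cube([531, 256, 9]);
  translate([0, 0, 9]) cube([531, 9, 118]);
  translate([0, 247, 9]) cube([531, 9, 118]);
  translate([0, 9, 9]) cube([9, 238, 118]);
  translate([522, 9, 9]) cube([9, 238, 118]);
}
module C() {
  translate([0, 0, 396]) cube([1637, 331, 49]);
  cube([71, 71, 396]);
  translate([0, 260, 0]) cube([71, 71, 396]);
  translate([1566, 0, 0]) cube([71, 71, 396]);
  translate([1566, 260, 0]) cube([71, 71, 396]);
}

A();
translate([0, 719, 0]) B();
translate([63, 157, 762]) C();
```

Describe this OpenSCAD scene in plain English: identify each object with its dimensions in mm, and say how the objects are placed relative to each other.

A is a table: top 1764 mm (x) × 579 mm (y), 48 mm thick, upper face at z = 762 mm, on four 48×48 mm square legs, each inset 24 mm from the nearest pair of top edges, running from z = 0 to the bottom of the top. Four apron rails, 48 mm thick and 117 mm tall, run between adjacent legs with their top edges flush with the underside of the top and their outer faces flush with the legs' outer faces.

B is an open storage box with external size 531×256×127 mm and wall thickness 9 mm (the base is also 9 mm thick). The base covers the whole footprint; the four walls stand on the base, with the y-facing walls full-width and the x-facing walls fitting between their inner faces.

C is a bench: a 1637×331 mm seat slab, 49 mm thick, top at z = 445 mm, on four 71×71 mm square legs flush with the seat corners and standing on z = 0.

The open box is on the floor beside the table on its +y side. The bench is on top of the table.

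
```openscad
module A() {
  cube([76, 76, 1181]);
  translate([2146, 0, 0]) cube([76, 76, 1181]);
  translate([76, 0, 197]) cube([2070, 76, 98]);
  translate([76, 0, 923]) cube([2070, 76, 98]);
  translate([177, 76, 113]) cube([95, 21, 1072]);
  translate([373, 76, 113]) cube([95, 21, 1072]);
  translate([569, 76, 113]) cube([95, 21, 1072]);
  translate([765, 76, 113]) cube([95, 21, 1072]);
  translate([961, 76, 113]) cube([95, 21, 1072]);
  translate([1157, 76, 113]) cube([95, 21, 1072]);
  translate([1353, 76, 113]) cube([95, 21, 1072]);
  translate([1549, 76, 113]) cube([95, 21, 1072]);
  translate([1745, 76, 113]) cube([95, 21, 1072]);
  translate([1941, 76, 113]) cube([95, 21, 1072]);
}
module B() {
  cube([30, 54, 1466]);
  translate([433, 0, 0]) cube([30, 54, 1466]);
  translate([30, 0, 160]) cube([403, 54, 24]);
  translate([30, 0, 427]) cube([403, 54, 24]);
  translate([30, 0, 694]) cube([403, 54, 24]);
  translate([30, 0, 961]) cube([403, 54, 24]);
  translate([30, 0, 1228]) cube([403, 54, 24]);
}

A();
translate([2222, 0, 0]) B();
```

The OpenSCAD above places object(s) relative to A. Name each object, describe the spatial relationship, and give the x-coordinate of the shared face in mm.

A is a fence section. B is a ladder. The ladder is against the fence section's +x side, with their −y faces flush. The x-coordinate of the shared face is 2222 mm.

The fence section's +x face and the ladder's −x face are both at x = 2222 mm.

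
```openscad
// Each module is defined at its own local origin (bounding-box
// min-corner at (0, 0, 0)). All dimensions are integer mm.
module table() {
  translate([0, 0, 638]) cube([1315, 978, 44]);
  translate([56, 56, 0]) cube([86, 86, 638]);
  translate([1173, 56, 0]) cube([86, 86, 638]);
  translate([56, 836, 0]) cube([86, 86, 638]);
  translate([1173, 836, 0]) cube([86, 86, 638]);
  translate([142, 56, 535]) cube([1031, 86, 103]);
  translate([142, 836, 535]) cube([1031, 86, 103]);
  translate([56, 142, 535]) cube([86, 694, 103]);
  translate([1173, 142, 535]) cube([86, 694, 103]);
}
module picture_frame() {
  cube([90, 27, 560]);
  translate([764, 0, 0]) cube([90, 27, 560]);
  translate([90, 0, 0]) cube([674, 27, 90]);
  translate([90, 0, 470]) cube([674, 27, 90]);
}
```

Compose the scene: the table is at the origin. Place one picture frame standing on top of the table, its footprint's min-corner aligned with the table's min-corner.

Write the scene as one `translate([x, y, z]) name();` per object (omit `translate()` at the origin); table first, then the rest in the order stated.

table();
translate([0, 0, 682]) picture_frame();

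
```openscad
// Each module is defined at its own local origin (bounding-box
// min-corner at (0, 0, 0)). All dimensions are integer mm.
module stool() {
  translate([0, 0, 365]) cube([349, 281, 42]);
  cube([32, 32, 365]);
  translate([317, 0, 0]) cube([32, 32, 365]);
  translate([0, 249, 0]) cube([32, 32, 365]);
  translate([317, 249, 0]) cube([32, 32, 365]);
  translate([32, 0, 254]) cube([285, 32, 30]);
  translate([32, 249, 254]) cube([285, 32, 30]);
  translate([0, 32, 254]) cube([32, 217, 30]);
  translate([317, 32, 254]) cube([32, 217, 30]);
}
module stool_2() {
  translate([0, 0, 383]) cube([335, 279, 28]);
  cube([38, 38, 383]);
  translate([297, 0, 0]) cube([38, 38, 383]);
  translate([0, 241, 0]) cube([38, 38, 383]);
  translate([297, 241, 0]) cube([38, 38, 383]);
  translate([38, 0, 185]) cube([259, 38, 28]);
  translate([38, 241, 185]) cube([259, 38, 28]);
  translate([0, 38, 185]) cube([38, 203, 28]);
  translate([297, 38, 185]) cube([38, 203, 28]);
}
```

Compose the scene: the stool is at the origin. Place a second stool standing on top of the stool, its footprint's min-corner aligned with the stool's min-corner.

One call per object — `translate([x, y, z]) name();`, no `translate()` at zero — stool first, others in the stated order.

stool();
translate([0, 0, 407]) stool_2();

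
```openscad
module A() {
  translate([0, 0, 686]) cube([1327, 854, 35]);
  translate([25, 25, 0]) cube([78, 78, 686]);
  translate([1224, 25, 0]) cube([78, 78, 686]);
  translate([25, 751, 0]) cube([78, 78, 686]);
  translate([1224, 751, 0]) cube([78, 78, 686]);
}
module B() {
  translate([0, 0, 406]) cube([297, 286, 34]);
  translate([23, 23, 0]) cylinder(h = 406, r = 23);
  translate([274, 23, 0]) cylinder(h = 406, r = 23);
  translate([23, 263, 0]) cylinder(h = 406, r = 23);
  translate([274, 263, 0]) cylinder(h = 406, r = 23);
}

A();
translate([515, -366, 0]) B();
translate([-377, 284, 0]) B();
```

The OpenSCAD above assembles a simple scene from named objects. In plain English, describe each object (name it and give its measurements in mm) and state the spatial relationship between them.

A is a rectangular dining table. The top is 1327×854×35 mm with its upper surface at z = 721 mm. It stands on four 78×78 mm square legs, each inset 25 mm from the nearest pair of top edges, running from the floor to the underside of the top.

B is a four-legged stool. The seat is 297×286 mm, 34 mm thick, top at z = 440 mm. It stands on four round legs, each 46 mm in diameter, from z = 0 to the seat underside, each leg's axis is inset half a diameter from the nearest pair of seat edges (so the leg's bounding box is flush with the corner).

Two stools sit around the table at the −y, −x sides.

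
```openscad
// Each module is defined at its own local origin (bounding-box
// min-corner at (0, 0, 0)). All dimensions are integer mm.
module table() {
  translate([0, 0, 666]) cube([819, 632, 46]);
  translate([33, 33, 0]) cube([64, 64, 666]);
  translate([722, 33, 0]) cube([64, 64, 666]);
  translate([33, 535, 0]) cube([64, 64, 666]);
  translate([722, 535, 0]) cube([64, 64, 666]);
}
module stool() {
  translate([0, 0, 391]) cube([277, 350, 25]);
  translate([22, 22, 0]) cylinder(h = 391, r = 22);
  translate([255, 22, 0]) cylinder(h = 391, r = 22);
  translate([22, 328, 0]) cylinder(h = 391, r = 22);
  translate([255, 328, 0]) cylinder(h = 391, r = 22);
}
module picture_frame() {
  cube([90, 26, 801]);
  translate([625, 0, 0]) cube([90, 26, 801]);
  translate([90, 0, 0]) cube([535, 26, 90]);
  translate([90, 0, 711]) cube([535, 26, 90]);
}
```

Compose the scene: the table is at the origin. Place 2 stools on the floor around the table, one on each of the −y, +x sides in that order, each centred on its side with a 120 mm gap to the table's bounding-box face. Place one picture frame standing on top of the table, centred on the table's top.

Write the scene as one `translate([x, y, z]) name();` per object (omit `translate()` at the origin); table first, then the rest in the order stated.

table();
translate([271, -470, 0]) stool();
translate([939, 141, 0]) stool();
translate([52, 303, 712]) picture_frame();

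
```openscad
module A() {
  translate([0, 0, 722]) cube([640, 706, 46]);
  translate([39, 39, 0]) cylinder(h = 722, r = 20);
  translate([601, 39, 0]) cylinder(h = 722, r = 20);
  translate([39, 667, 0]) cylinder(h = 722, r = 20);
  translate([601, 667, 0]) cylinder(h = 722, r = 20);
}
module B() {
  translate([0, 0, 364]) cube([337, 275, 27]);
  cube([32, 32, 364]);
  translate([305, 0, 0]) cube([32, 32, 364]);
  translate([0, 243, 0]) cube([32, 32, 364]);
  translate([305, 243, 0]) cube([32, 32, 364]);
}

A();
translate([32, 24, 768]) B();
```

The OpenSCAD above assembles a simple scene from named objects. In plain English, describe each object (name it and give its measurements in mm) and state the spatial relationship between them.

A is a table: top 640 mm (x) × 706 mm (y), 46 mm thick, upper face at z = 768 mm, on four round legs of 40 mm diameter, each leg's bounding box inset 19 mm from the nearest pair of top edges, running from z = 0 to the bottom of the top.

B is a four-legged stool. The seat is 337×275 mm, 27 mm thick, top at z = 391 mm. It stands on four square legs, each 32×32 mm in cross-section, from z = 0 to the seat underside, each flush with a corner of the seat.

The stool is on top of the table.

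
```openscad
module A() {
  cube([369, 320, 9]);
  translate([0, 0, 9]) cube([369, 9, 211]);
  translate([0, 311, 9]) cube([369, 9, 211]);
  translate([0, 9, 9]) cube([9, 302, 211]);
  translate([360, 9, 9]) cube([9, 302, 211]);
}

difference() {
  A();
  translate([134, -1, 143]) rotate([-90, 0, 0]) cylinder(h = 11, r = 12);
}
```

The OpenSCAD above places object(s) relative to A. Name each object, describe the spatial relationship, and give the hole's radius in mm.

A is an open box. The open box has a circular hole through its front wall. The hole's radius is 12 mm.

The subtracted cylinder has r = 12 mm.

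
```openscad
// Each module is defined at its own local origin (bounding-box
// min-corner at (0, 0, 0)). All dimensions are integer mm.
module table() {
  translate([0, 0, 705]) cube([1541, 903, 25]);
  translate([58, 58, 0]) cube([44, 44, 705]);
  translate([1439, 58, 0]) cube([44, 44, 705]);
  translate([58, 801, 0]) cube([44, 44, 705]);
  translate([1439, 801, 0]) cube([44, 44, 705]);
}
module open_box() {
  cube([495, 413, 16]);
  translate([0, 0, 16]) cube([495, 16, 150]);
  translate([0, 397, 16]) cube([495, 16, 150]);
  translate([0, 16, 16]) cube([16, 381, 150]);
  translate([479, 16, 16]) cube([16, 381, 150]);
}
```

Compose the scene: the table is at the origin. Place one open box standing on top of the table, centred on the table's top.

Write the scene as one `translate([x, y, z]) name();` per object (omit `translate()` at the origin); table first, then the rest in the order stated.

table();
translate([523, 245, 730]) open_box();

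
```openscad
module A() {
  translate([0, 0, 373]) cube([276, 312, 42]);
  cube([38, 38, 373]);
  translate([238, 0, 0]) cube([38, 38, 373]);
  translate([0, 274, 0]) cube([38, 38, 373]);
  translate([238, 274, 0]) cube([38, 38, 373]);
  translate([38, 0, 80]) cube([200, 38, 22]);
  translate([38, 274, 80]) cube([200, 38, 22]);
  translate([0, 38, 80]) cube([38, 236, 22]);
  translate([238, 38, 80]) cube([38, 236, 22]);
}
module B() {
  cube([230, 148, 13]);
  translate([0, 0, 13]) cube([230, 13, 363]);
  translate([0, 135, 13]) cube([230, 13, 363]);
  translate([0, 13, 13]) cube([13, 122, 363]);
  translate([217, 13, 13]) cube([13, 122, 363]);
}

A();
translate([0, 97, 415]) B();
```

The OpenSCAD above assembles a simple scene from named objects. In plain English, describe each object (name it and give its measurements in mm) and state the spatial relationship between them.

A is a simple wooden stool: a rectangular seat 276 mm (x) by 312 mm (y), 42 mm thick, top face at z = 415 mm, on four square legs, each 38×38 mm in cross-section. The legs rest on z = 0, each flush with a corner of the seat. Four stretchers, 38 mm wide and 22 mm tall, connect adjacent legs with their undersides at z = 80 mm, each running between the inner faces of the legs it joins and aligned with the legs' outer faces on the other axis.

B is an open storage box with external size 230×148×376 mm and wall thickness 13 mm (the base is also 13 mm thick). The base covers the whole footprint; the four walls stand on the base, with the y-facing walls full-width and the x-facing walls fitting between their inner faces.

The open box is on top of the stool.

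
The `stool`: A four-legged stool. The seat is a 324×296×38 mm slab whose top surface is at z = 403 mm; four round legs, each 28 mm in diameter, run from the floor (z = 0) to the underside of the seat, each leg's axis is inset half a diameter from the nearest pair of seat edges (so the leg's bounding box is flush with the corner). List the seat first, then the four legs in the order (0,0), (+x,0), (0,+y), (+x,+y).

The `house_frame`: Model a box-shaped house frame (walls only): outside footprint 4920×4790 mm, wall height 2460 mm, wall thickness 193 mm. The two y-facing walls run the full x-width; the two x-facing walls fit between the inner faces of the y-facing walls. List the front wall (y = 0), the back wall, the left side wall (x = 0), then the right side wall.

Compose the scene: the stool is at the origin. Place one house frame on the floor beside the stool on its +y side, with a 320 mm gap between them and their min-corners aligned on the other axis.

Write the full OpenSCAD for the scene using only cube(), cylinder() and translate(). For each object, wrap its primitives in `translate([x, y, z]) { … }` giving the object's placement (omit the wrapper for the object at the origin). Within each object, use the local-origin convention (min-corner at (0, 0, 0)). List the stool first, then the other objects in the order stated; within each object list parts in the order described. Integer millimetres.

translate([0, 0, 365]) cube([324, 296, 38]);
translate([14, 14, 0]) cylinder(h = 365, r = 14);
translate([310, 14, 0]) cylinder(h = 365, r = 14);
translate([14, 282, 0]) cylinder(h = 365, r = 14);
translate([310, 282, 0]) cylinder(h = 365, r = 14);
translate([0, 616, 0]) {
  cube([4920, 193, 2460]);
  translate([0, 4597, 0]) cube([4920, 193, 2460]);
  translate([0, 193, 0]) cube([193, 4404, 2460]);
  translate([4727, 193, 0]) cube([193, 4404, 2460]);
}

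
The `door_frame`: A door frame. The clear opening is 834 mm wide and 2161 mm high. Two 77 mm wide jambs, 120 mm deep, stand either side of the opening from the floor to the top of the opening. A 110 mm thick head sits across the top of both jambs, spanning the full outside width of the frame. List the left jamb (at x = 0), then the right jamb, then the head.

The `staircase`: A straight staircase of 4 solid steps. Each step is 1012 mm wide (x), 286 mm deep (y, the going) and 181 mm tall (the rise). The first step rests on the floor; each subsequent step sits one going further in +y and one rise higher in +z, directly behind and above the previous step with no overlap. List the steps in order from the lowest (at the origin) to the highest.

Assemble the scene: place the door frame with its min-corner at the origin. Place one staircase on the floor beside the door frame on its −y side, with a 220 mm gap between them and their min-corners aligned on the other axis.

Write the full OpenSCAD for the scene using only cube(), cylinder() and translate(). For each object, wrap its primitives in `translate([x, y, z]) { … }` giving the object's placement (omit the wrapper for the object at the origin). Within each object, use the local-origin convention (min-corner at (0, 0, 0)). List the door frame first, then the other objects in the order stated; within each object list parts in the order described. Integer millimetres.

cube([77, 120, 2161]);
translate([911, 0, 0]) cube([77, 120, 2161]);
translate([0, 0, 2161]) cube([988, 120, 110]);
translate([0, -1364, 0]) {
  cube([1012, 286, 181]);
  translate([0, 286, 181]) cube([1012, 286, 181]);
  translate([0, 572, 362]) cube([1012, 286, 181]);
  translate([0, 858, 543]) cube([1012, 286, 181]);
}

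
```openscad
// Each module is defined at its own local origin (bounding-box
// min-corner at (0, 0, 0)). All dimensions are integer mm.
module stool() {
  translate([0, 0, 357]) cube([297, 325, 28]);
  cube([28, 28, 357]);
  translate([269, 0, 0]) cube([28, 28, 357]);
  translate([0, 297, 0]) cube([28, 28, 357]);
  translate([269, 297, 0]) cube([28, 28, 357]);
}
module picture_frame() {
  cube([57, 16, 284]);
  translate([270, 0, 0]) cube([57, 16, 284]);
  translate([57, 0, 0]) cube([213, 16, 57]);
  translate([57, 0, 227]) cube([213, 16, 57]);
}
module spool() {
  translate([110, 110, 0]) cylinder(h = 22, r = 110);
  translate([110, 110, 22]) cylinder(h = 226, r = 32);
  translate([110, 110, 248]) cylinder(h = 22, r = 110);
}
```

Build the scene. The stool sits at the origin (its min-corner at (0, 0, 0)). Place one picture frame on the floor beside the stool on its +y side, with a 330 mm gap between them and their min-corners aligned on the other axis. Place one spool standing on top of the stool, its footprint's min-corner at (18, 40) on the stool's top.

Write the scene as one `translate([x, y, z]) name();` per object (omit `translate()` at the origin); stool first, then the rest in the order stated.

stool();
translate([0, 655, 0]) picture_frame();
translate([18, 40, 385]) spool();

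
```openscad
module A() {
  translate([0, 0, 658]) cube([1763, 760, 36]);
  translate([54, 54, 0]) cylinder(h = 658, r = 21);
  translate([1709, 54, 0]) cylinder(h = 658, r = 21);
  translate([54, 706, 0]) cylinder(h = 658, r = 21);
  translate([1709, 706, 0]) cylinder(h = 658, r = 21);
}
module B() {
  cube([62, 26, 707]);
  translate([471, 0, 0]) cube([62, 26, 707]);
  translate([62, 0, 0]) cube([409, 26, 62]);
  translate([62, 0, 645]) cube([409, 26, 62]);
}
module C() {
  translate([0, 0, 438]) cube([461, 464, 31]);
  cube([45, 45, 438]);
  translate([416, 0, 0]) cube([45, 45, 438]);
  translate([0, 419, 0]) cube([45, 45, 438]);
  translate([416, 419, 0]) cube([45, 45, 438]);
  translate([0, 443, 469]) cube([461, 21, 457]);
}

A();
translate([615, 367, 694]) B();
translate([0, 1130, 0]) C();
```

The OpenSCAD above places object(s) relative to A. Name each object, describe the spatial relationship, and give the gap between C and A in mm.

The chair's nearest face is 370 mm from the table's +y face.

A is a table. B is a picture frame. C is a chair. The picture frame is on top of the table, centred. The chair is on the floor beside the table on its +y side. The gap between the chair and the table is 370 mm.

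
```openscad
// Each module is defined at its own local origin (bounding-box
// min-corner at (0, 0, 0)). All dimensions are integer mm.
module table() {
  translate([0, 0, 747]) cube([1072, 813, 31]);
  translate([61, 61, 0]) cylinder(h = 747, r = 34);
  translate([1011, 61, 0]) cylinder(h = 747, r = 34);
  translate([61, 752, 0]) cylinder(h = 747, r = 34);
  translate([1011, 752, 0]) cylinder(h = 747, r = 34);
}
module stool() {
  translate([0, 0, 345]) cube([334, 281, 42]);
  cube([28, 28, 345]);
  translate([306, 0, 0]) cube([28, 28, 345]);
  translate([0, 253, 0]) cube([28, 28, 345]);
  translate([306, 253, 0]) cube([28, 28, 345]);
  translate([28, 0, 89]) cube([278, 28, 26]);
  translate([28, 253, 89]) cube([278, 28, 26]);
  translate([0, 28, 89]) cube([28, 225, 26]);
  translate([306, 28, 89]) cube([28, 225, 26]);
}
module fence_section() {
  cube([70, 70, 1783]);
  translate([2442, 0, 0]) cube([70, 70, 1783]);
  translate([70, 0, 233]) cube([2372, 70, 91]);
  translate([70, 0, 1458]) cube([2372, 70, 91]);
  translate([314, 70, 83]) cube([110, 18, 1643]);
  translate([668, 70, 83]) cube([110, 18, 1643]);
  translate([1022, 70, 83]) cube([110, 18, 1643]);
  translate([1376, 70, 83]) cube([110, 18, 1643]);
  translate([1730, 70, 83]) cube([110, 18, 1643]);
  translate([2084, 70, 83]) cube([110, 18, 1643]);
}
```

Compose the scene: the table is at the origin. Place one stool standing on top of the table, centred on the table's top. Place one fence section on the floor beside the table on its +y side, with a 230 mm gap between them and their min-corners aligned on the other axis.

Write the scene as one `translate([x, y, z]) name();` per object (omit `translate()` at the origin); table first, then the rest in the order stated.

table();
translate([369, 266, 778]) stool();
translate([0, 1043, 0]) fence_section();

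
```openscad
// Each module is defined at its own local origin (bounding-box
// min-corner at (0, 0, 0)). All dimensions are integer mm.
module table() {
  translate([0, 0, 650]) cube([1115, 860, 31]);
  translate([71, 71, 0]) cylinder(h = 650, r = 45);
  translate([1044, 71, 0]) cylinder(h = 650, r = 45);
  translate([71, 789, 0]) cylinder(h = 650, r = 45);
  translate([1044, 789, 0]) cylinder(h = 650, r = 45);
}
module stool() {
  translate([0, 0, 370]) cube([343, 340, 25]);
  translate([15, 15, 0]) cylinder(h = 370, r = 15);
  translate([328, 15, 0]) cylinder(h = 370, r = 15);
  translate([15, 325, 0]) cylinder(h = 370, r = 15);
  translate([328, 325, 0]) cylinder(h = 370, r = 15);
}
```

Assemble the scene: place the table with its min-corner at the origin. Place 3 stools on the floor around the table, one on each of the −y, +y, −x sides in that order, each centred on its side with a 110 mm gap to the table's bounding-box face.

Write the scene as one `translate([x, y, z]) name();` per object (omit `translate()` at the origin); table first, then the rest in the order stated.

table();
translate([386, -450, 0]) stool();
translate([386, 970, 0]) stool();
translate([-453, 260, 0]) stool();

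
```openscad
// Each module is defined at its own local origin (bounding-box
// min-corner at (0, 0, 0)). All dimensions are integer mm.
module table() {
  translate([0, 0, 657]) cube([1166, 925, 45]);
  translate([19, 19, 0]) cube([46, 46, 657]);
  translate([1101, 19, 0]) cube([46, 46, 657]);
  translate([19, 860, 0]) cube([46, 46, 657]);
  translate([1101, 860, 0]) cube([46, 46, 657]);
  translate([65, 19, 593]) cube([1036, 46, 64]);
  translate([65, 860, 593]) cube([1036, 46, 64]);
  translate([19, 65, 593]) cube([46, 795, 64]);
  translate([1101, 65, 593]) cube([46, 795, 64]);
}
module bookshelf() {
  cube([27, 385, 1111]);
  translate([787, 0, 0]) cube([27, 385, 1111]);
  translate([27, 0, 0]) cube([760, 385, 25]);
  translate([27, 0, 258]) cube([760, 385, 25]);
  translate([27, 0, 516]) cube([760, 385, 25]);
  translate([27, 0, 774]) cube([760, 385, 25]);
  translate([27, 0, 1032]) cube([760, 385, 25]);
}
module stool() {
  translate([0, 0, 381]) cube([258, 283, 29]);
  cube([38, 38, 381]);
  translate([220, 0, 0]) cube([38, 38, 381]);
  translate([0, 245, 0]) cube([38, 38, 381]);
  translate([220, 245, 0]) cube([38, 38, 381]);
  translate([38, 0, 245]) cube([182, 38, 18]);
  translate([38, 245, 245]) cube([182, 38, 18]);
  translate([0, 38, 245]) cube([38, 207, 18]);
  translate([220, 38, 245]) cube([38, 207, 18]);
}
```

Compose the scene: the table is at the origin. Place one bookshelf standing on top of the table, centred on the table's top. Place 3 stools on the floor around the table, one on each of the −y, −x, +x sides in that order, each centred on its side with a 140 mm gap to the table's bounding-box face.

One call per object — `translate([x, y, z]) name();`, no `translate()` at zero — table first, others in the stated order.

table();
translate([176, 270, 702]) bookshelf();
translate([454, -423, 0]) stool();
translate([-398, 321, 0]) stool();
translate([1306, 321, 0]) stool();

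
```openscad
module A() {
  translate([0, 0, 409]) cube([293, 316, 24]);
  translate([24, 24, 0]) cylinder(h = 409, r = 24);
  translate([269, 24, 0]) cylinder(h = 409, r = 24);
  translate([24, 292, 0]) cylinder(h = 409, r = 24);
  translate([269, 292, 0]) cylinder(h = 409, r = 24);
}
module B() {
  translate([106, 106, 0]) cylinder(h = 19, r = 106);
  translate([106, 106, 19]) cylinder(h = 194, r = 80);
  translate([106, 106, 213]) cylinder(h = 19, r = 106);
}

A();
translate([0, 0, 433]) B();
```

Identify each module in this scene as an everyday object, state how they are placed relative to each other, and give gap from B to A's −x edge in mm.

A is a stool. B is a spool. The spool is on top of the stool. The gap from the spool to the stool's −x edge is 0 mm.

The spool's min-x is at 0; the stool's min-x is 0; gap = 0 mm.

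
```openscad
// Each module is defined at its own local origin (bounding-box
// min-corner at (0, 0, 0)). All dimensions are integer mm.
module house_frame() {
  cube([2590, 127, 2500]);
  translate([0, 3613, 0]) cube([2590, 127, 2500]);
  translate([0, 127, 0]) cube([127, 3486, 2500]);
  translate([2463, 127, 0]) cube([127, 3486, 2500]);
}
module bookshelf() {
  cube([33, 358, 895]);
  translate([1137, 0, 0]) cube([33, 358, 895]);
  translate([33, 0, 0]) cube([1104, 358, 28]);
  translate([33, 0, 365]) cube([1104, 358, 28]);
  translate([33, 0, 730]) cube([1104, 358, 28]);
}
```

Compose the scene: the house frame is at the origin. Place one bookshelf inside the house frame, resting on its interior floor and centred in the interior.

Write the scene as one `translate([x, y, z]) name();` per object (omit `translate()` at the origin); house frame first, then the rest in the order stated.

house_frame();
translate([710, 1691, 0]) bookshelf();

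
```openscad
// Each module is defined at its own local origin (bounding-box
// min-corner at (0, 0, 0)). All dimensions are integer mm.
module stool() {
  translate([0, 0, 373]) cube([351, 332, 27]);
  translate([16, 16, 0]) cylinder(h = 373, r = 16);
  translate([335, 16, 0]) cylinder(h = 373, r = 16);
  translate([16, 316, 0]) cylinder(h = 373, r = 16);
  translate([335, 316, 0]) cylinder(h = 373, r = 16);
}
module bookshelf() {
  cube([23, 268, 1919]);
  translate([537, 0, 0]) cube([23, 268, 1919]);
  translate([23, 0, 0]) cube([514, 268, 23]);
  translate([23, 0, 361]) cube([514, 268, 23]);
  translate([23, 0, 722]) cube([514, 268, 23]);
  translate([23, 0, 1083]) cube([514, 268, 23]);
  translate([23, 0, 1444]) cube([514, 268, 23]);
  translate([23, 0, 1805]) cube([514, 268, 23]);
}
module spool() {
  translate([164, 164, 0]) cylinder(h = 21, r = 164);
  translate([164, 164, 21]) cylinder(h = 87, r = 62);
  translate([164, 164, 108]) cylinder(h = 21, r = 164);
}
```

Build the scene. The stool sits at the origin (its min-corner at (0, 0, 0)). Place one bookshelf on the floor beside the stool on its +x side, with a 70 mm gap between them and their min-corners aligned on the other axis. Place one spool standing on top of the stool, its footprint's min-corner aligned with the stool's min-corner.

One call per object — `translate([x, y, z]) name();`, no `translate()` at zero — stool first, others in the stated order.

stool();
translate([421, 0, 0]) bookshelf();
translate([0, 0, 400]) spool();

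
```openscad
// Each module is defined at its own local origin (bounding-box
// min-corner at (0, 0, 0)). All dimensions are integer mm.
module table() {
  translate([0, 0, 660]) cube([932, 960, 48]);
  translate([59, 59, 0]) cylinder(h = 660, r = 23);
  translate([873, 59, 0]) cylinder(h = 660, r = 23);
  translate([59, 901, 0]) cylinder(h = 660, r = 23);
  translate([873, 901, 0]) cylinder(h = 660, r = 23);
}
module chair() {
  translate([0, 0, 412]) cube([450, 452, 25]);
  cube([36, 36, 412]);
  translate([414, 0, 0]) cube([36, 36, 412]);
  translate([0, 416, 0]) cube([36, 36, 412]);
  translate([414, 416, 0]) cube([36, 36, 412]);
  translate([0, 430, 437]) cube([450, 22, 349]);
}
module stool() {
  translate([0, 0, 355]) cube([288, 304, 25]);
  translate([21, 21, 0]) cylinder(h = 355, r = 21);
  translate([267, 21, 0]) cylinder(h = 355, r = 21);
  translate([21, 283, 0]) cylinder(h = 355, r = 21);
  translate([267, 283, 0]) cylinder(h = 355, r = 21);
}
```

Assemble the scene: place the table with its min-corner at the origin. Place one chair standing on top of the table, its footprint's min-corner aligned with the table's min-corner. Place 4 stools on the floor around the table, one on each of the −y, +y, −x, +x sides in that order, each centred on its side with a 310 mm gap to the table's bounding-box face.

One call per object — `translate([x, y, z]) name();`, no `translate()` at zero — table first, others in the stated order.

table();
translate([0, 0, 708]) chair();
translate([322, -614, 0]) stool();
translate([322, 1270, 0]) stool();
translate([-598, 328, 0]) stool();
translate([1242, 328, 0]) stool();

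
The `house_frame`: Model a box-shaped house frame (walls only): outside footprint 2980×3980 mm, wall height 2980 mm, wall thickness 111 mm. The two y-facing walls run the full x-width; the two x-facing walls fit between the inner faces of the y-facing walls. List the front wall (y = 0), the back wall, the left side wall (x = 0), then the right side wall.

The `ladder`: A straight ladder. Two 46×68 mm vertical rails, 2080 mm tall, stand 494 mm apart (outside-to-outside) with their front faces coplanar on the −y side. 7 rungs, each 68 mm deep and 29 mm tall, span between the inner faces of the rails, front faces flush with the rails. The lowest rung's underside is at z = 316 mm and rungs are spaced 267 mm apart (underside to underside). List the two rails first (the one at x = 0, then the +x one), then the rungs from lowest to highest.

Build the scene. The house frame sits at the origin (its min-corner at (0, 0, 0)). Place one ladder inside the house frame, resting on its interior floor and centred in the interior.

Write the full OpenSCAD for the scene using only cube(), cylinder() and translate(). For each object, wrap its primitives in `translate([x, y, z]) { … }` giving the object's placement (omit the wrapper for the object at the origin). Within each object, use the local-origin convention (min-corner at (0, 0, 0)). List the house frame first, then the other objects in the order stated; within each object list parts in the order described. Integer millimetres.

cube([2980, 111, 2980]);
translate([0, 3869, 0]) cube([2980, 111, 2980]);
translate([0, 111, 0]) cube([111, 3758, 2980]);
translate([2869, 111, 0]) cube([111, 3758, 2980]);
translate([1243, 1956, 0]) {
  cube([46, 68, 2080]);
  translate([448, 0, 0]) cube([46, 68, 2080]);
  translate([46, 0, 316]) cube([402, 68, 29]);
  translate([46, 0, 583]) cube([402, 68, 29]);
  translate([46, 0, 850]) cube([402, 68, 29]);
  translate([46, 0, 1117]) cube([402, 68, 29]);
  translate([46, 0, 1384]) cube([402, 68, 29]);
  translate([46, 0, 1651]) cube([402, 68, 29]);
  translate([46, 0, 1918]) cube([402, 68, 29]);
}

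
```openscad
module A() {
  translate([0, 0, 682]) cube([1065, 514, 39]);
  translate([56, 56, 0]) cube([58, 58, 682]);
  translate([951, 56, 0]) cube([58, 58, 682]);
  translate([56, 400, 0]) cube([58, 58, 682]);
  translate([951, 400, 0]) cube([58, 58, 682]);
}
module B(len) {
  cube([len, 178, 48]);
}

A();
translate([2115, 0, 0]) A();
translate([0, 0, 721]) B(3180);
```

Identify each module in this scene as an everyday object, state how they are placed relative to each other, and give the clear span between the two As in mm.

Second table starts at x = 2115; first ends at x = 1065; clear span = 2115 − 1065 = 1050 mm.

A is a table. B is a beam. A beam spans the tops of two tables. The clear span between the two tables is 1050 mm.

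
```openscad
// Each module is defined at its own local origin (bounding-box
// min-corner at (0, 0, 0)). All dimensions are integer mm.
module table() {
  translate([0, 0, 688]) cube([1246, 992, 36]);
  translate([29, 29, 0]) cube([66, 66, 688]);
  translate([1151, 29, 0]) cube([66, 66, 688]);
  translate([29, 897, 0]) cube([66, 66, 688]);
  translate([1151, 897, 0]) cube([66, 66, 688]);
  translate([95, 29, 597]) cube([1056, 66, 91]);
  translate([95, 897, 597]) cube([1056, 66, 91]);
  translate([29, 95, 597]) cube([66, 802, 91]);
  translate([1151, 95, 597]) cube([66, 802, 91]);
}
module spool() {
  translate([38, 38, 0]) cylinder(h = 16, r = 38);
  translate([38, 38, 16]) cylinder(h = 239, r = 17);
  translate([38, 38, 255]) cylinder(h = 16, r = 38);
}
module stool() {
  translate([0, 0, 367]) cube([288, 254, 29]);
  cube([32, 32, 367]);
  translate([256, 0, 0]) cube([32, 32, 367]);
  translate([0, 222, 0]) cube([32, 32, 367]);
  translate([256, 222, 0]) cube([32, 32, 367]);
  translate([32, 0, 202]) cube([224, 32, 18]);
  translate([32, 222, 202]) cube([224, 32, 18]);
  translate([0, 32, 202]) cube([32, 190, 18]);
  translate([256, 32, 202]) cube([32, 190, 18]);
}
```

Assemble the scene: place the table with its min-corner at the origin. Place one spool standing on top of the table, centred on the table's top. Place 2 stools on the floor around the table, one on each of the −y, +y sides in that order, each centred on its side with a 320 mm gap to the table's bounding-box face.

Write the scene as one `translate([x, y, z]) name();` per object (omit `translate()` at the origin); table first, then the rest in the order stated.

table();
translate([585, 458, 724]) spool();
translate([479, -574, 0]) stool();
translate([479, 1312, 0]) stool();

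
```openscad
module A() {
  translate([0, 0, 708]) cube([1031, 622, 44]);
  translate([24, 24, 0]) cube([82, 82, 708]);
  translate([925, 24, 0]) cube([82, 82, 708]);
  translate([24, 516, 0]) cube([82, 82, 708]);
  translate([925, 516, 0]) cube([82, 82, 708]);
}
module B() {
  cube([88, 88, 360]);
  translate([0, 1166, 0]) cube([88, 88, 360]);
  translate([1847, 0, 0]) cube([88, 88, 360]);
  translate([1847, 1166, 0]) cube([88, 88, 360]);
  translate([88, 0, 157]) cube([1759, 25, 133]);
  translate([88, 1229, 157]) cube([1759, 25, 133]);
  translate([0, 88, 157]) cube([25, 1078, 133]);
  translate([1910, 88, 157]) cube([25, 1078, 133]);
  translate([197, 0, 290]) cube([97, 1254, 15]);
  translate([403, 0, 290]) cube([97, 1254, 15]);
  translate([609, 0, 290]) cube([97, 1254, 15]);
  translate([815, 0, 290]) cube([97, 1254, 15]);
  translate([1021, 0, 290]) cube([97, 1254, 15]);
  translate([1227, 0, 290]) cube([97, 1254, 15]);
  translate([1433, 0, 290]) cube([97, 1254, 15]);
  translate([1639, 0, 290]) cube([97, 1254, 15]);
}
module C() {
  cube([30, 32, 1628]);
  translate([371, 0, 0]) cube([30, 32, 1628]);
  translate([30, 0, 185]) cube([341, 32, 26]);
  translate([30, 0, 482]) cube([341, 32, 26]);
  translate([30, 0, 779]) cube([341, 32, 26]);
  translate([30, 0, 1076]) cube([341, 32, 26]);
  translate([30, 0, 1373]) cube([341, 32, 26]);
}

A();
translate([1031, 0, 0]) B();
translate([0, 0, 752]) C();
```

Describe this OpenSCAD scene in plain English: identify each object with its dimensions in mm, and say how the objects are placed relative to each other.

A is a table with a 1031×622 mm rectangular top, 44 mm thick, top surface at z = 752 mm, supported by four 82×82 mm square legs, each inset 24 mm from the nearest pair of top edges, running from the floor.

B is a bed frame 1935 mm long (x) by 1254 mm wide (y). Four 88×88 mm corner posts, 360 mm tall, at the corners of the footprint. Four rails of 25 mm thickness and 133 mm height run between adjacent posts with their undersides at z = 157 mm, their outer faces flush with the outside of the frame (the two x-running rails run between the posts' inner faces; the two y-running rails run between the posts' inner faces). 8 slats, each 97 mm wide (x) and 15 mm thick, lie across the top of the two x-running rails, running the full 1254 mm width of the frame in y; the slats are evenly spaced along x between the inner faces of the end posts with equal gaps (rounded down to the nearest mm) at the −x end and between each pair — any rounding remainder accumulates at the +x end.

C is a wooden ladder with two side rails of 30×32 mm section and 1628 mm height, set 401 mm apart overall. Between them run 5 rectangular rungs (32 mm deep, 26 mm thick), front faces flush with the rails' −y face. The bottom of the first rung is 185 mm above the floor and each subsequent rung is 297 mm higher than the one below.

The bed frame is against the table's +x side, with their −y faces flush. The ladder is on top of the table.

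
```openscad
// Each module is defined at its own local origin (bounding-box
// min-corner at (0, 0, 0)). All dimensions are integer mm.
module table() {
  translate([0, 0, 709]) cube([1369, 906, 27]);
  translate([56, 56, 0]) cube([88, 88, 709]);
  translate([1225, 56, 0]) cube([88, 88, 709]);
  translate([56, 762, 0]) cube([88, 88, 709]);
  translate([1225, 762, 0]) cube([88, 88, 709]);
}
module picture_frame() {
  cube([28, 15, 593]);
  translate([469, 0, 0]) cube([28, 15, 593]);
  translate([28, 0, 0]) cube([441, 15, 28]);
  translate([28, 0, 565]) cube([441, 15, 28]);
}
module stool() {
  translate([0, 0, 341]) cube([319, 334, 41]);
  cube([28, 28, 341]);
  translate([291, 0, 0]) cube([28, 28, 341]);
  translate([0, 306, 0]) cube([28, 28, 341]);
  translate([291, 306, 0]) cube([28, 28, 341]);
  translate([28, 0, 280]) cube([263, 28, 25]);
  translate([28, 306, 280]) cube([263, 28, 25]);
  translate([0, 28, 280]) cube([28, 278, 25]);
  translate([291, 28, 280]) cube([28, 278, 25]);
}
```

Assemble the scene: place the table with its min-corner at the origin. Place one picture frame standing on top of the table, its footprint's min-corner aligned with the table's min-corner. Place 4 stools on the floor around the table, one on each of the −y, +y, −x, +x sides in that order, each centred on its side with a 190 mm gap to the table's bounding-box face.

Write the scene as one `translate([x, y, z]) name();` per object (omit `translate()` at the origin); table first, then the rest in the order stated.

table();
translate([0, 0, 736]) picture_frame();
translate([525, -524, 0]) stool();
translate([525, 1096, 0]) stool();
translate([-509, 286, 0]) stool();
translate([1559, 286, 0]) stool();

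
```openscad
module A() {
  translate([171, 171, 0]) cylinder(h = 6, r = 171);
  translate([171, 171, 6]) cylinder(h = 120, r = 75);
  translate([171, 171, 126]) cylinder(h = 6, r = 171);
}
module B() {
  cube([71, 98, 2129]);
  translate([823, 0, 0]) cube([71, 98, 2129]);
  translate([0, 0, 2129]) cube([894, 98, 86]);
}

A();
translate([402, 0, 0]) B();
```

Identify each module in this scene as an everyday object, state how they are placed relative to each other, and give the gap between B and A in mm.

A is a spool. B is a door frame. The door frame is on the floor beside the spool on its +x side. The gap between the door frame and the spool is 60 mm.

The door frame's nearest face is 60 mm from the spool's +x face.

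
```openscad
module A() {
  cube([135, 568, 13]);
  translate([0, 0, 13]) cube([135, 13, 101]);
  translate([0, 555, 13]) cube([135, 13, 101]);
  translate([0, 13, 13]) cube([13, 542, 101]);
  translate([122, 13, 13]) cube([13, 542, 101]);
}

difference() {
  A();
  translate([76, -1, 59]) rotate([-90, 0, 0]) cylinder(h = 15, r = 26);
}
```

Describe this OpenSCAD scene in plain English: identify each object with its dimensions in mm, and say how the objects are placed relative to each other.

A is an open storage box with external size 135×568×114 mm and wall thickness 13 mm (the base is also 13 mm thick). The base covers the whole footprint; the four walls stand on the base, with the y-facing walls full-width and the x-facing walls fitting between their inner faces.

The open box has a circular hole of radius 26 mm through its front wall, centred at (x = 76, z = 59).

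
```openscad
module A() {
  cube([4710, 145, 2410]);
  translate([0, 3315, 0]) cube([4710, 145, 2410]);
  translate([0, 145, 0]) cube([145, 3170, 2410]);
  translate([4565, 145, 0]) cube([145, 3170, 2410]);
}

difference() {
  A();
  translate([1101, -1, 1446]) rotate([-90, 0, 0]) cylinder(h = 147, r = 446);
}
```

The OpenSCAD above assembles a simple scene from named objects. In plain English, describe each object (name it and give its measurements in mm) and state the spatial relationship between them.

A is the wall frame of a small rectangular building: four walls, each 2410 mm tall and 145 mm thick, enclosing a footprint 4710 mm (x) by 3460 mm (y) outside-to-outside, with no floor or roof. The front and back walls (the −y and +y sides) span the full width; the two side walls fit between them.

The house frame has a circular hole of radius 446 mm through its front wall, centred at (x = 1101, z = 1446).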